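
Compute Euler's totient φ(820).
φ is multiplicative, with φ(p^e) = p^e − p^(e−1). Factorise 820 = 2^2 · 5 · 41. Then
  φ(820) = (2^2 − 2^1) · (5 − 1) · (41 − 1) = 2 · 4 · 40 = 320.

Final answer: φ(820) = 320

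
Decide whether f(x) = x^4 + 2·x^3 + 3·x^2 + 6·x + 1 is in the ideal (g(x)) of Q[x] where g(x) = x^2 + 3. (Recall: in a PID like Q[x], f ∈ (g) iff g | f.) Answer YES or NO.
NO

In Q[x] the ideal (g) consists of all multiples of g, so f ∈ (g) iff g | f, i.e. iff the remainder of f on division by g is 0. Divide f by g (g is monic, so eliminate the leading term of the running remainder at each step):
  leading term x^4: subtract (x^2)·g(x) = x^4 + 3·x^2, leaving 2·x^3 + 6·x + 1
  leading term 2·x^3: subtract (2·x)·g(x) = 2·x^3 + 6·x, leaving 1
The remainder r(x) = 1 ≠ 0 (and deg r < deg g), so g ∤ f, i.e. f ∉ (g).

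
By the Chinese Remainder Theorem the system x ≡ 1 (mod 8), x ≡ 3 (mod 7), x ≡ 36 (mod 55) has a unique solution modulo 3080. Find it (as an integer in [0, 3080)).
x ≡ 1081 (mod 3080); the representative in [0, 3080) is 1081

The moduli 8, 7, 55 are pairwise coprime, so by the CRT there is a unique solution mod 8·7·55 = 3080.
Solve by successive substitution. Start with x ≡ 1 (mod 8).
  Combine with x ≡ 3 (mod 7): write x = 1 + 8·t and require 1 + 8·t ≡ 3 (mod 7), i.e. 8·t ≡ 3 − 1 ≡ 2 (mod 7). Since 8^(−1) ≡ 1 (mod 7) (8 ≡ 1 (mod 7)), t ≡ 1·2 ≡ 2 (mod 7). So x ≡ 1 + 8·2 = 17 (mod 56).
  Combine with x ≡ 36 (mod 55): write x = 17 + 56·t and require 17 + 56·t ≡ 36 (mod 55), i.e. 56·t ≡ 36 − 17 ≡ 19 (mod 55). Since 56^(−1) ≡ 1 (mod 55) (56 ≡ 1 (mod 55)), t ≡ 1·19 ≡ 19 (mod 55). So x ≡ 17 + 56·19 = 1081 (mod 3080).
Unique solution in [0, 3080): x = 1081.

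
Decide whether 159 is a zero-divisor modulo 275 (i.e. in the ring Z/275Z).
gcd(159, 275) = 1, so 159 is a unit in Z/275Z (it has a multiplicative inverse). A unit cannot be a zero-divisor: if 159·b ≡ 0 then multiplying both sides by 159^(−1) gives b ≡ 0. So 159 is not a zero-divisor.

Final answer: NO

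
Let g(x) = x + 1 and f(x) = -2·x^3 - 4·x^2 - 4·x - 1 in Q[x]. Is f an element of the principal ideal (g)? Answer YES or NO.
NO

In Q[x] the ideal (g) consists of all multiples of g, so f ∈ (g) iff g | f, i.e. iff the remainder of f on division by g is 0. Divide f by g (g is monic, so eliminate the leading term of the running remainder at each step):
  leading term -2·x^3: subtract (-2·x^2)·g(x) = -2·x^3 - 2·x^2, leaving -2·x^2 - 4·x - 1
  leading term -2·x^2: subtract (-2·x)·g(x) = -2·x^2 - 2·x, leaving -2·x - 1
  leading term -2·x: subtract (-2)·g(x) = -2·x - 2, leaving 1
The remainder r(x) = 1 ≠ 0 (and deg r < deg g), so g ∤ f, i.e. f ∉ (g).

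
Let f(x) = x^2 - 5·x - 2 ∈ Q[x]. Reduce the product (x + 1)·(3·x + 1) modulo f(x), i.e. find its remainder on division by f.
a · b ≡ 19·x + 7 (mod f(x))

First multiply in Q[x] without reducing: a · b = 3·x^2 + 4·x + 1. Now divide by f(x) = x^2 - 5·x - 2, eliminating the leading term at each step:
  leading term 3·x^2: subtract (3)·f(x) = 3·x^2 - 15·x - 6, leaving 19·x + 7
The degree is now < 2, so this is the remainder. Hence a · b ≡ 19·x + 7 in Q[x]/(f).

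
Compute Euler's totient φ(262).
φ(262) = 130

φ is multiplicative, with φ(p^e) = p^e − p^(e−1). Factorise 262 = 2 · 131. Then
  φ(262) = (2 − 1) · (131 − 1) = 1 · 130 = 130.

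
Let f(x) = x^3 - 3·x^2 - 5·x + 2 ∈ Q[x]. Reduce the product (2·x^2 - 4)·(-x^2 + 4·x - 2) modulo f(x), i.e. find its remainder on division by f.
First multiply in Q[x] without reducing: a · b = -2·x^4 + 8·x^3 - 16·x + 8. Now divide by f(x) = x^3 - 3·x^2 - 5·x + 2, eliminating the leading term at each step:
  leading term -2·x^4: subtract (-2·x)·f(x) = -2·x^4 + 6·x^3 + 10·x^2 - 4·x, leaving 2·x^3 - 10·x^2 - 12·x + 8
  leading term 2·x^3: subtract (2)·f(x) = 2·x^3 - 6·x^2 - 10·x + 4, leaving -4·x^2 - 2·x + 4
The degree is now < 3, so this is the remainder. Hence a · b ≡ -4·x^2 - 2·x + 4 in Q[x]/(f).

Final answer: a · b ≡ -4·x^2 - 2·x + 4 (mod f(x))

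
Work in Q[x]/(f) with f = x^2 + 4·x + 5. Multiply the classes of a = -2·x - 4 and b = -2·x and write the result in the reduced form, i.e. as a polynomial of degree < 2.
First multiply in Q[x] without reducing: a · b = 4·x^2 + 8·x. Now divide by f(x) = x^2 + 4·x + 5, eliminating the leading term at each step:
  leading term 4·x^2: subtract (4)·f(x) = 4·x^2 + 16·x + 20, leaving -8·x - 20
The degree is now < 2, so this is the remainder. Hence a · b ≡ -8·x - 20 in Q[x]/(f).

Final answer: a · b ≡ -8·x - 20 (mod f(x))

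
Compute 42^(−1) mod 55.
Apply the extended Euclidean algorithm to (55, 42), tracking rows (r, s, t) with s·55 + t·42 = r. Each division r_prev = q·r_cur + r_new produces the new row as (previous row) − q·(current row):
  row A: (55, 1, 0)   [1·55 + 0·42 = 55]
  row B: (42, 0, 1)   [0·55 + 1·42 = 42]
  55 = 1·42 + 13   → row C = row A − 1·row B = (13, 1, −1)   [check: 1·55 − 1·42 = 13]
  42 = 3·13 + 3   → row D = row B − 3·row C = (3, −3, 4)   [check: −3·55 + 4·42 = 3]
  13 = 4·3 + 1   → row E = row C − 4·row D = (1, 13, −17)   [check: 13·55 − 17·42 = 1]
  3 = 3·1 + 0   → remainder 0, stop. gcd = 1 (last nonzero row E).
The gcd is 1, so 42 is invertible mod 55. The last nonzero row gives 13·55 − 17·42 = 1, so t = −17. So 42^(−1) ≡ −17 ≡ 38 (mod 55). Verify: 42 · 38 = 1596 ≡ 1 (mod 55). ✓

Final answer: 42^(−1) ≡ 38 (mod 55)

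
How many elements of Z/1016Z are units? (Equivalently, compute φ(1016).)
Z/1016Z has φ(1016) = 504 units

An element a ∈ Z/1016Z is a unit iff gcd(a, 1016) = 1, so the number of units is φ(1016). φ is multiplicative, with φ(p^e) = p^e − p^(e−1). Factorise 1016 = 2^3 · 127. Then
  φ(1016) = (2^3 − 2^2) · (127 − 1) = 4 · 126 = 504.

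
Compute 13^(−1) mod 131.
Apply the extended Euclidean algorithm to (131, 13), tracking rows (r, s, t) with s·131 + t·13 = r. Each division r_prev = q·r_cur + r_new produces the new row as (previous row) − q·(current row):
  row A: (131, 1, 0)   [1·131 + 0·13 = 131]
  row B: (13, 0, 1)   [0·131 + 1·13 = 13]
  131 = 10·13 + 1   → row C = row A − 10·row B = (1, 1, −10)   [check: 1·131 − 10·13 = 1]
  13 = 13·1 + 0   → remainder 0, stop. gcd = 1 (last nonzero row C).
The gcd is 1, so 13 is invertible mod 131. The last nonzero row gives 1·131 − 10·13 = 1, so t = −10. So 13^(−1) ≡ −10 ≡ 121 (mod 131). Verify: 13 · 121 = 1573 ≡ 1 (mod 131). ✓

Final answer: 13^(−1) ≡ 121 (mod 131)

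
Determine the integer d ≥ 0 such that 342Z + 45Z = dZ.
In the PID Z, (a, b) is generated by gcd(a, b). Compute gcd(342, 45) with the extended Euclidean algorithm, tracking rows (r, s, t) with s·342 + t·45 = r:
  row A: (342, 1, 0)   [1·342 + 0·45 = 342]
  row B: (45, 0, 1)   [0·342 + 1·45 = 45]
  342 = 7·45 + 27   → row C = row A − 7·row B = (27, 1, −7)   [check: 1·342 − 7·45 = 27]
  45 = 1·27 + 18   → row D = row B − 1·row C = (18, −1, 8)   [check: −1·342 + 8·45 = 18]
  27 = 1·18 + 9   → row E = row C − 1·row D = (9, 2, −15)   [check: 2·342 − 15·45 = 9]
  18 = 2·9 + 0   → remainder 0, stop. gcd = 9 (last nonzero row E).
So gcd(342, 45) = 9, with Bézout identity 2·342 − 15·45 = 9. Containment (⊇): the Bézout identity exhibits 9 as an element of (342, 45), giving (9) ⊆ (342, 45). Containment (⊆): since 9 | 342 and 9 | 45 (342 = 9·38, 45 = 9·5), every Z-linear combination of 342 and 45 is divisible by 9, so (342, 45) ⊆ (9). Therefore (342, 45) = (9), d = 9.

Final answer: (342, 45) = (9); d = 9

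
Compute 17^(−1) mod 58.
17^(−1) ≡ 41 (mod 58)

Apply the extended Euclidean algorithm to (58, 17), tracking rows (r, s, t) with s·58 + t·17 = r. Each division r_prev = q·r_cur + r_new produces the new row as (previous row) − q·(current row):
  row A: (58, 1, 0)   [1·58 + 0·17 = 58]
  row B: (17, 0, 1)   [0·58 + 1·17 = 17]
  58 = 3·17 + 7   → row C = row A − 3·row B = (7, 1, −3)   [check: 1·58 − 3·17 = 7]
  17 = 2·7 + 3   → row D = row B − 2·row C = (3, −2, 7)   [check: −2·58 + 7·17 = 3]
  7 = 2·3 + 1   → row E = row C − 2·row D = (1, 5, −17)   [check: 5·58 − 17·17 = 1]
  3 = 3·1 + 0   → remainder 0, stop. gcd = 1 (last nonzero row E).
The gcd is 1, so 17 is invertible mod 58. The last nonzero row gives 5·58 − 17·17 = 1, so t = −17. So 17^(−1) ≡ −17 ≡ 41 (mod 58). Verify: 17 · 41 = 697 ≡ 1 (mod 58). ✓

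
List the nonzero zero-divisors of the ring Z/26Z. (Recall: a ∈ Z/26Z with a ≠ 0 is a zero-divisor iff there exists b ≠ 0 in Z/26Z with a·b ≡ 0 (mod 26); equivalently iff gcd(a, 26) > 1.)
nonzero zero-divisors of Z/26Z = {2, 4, 6, 8, 10, 12, 13, 14, 16, 18, 20, 22, 24}

An element a ∈ Z/26Z (with a ≠ 0) is a zero-divisor iff gcd(a, 26) > 1 (because a is a unit precisely when gcd(a, n) = 1, and in Z/nZ every nonzero, non-unit element is a zero-divisor). Scan a = 1, ..., 25 and keep those with gcd(a, 26) > 1:
  gcd(2, 26) = 2, gcd(4, 26) = 2, gcd(6, 26) = 2, gcd(8, 26) = 2, gcd(10, 26) = 2, gcd(12, 26) = 2, gcd(13, 26) = 13, gcd(14, 26) = 2, gcd(16, 26) = 2, gcd(18, 26) = 2, gcd(20, 26) = 2, gcd(22, 26) = 2, gcd(24, 26) = 2.
All other a ∈ {1, ..., 25} have gcd(a, 26) = 1 and are units. So the nonzero zero-divisors are exactly the 13 values of a appearing in this scan.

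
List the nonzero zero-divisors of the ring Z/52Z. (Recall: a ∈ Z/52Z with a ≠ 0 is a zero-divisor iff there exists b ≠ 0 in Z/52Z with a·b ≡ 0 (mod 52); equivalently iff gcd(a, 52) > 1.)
nonzero zero-divisors of Z/52Z = {2, 4, 6, 8, 10, 12, 13, 14, 16, 18, 20, 22, 24, 26, 28, 30, 32, 34, 36, 38, 39, 40, 42, 44, 46, 48, 50}

An element a ∈ Z/52Z (with a ≠ 0) is a zero-divisor iff gcd(a, 52) > 1 (because a is a unit precisely when gcd(a, n) = 1, and in Z/nZ every nonzero, non-unit element is a zero-divisor). Scan a = 1, ..., 51 and keep those with gcd(a, 52) > 1:
  gcd(2, 52) = 2, gcd(4, 52) = 4, gcd(6, 52) = 2, gcd(8, 52) = 4, gcd(10, 52) = 2, gcd(12, 52) = 4, gcd(13, 52) = 13, gcd(14, 52) = 2, gcd(16, 52) = 4, gcd(18, 52) = 2, gcd(20, 52) = 4, gcd(22, 52) = 2, gcd(24, 52) = 4, gcd(26, 52) = 26, gcd(28, 52) = 4, gcd(30, 52) = 2, gcd(32, 52) = 4, gcd(34, 52) = 2, gcd(36, 52) = 4, gcd(38, 52) = 2, gcd(39, 52) = 13, gcd(40, 52) = 4, gcd(42, 52) = 2, gcd(44, 52) = 4, gcd(46, 52) = 2, gcd(48, 52) = 4, gcd(50, 52) = 2.
All other a ∈ {1, ..., 51} have gcd(a, 52) = 1 and are units. So the nonzero zero-divisors are exactly the 27 values of a appearing in this scan.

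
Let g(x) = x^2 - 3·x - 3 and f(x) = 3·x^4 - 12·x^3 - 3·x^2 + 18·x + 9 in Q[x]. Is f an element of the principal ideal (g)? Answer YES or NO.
In Q[x] the ideal (g) consists of all multiples of g, so f ∈ (g) iff g | f, i.e. iff the remainder of f on division by g is 0. Divide f by g (g is monic, so eliminate the leading term of the running remainder at each step):
  leading term 3·x^4: subtract (3·x^2)·g(x) = 3·x^4 - 9·x^3 - 9·x^2, leaving -3·x^3 + 6·x^2 + 18·x + 9
  leading term -3·x^3: subtract (-3·x)·g(x) = -3·x^3 + 9·x^2 + 9·x, leaving -3·x^2 + 9·x + 9
  leading term -3·x^2: subtract (-3)·g(x) = -3·x^2 + 9·x + 9, leaving 0
The remainder is 0, so f(x) = g(x) · h(x) with h(x) = 3·x^2 - 3·x - 3. Hence g | f, i.e. f ∈ (g).

Final answer: YES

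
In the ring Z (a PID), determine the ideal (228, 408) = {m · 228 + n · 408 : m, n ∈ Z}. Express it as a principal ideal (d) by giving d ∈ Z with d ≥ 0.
(228, 408) = (12); d = 12

In the PID Z, (a, b) is generated by gcd(a, b). Compute gcd(408, 228) with the extended Euclidean algorithm, tracking rows (r, s, t) with s·408 + t·228 = r:
  row A: (408, 1, 0)   [1·408 + 0·228 = 408]
  row B: (228, 0, 1)   [0·408 + 1·228 = 228]
  408 = 1·228 + 180   → row C = row A − 1·row B = (180, 1, −1)   [check: 1·408 − 1·228 = 180]
  228 = 1·180 + 48   → row D = row B − 1·row C = (48, −1, 2)   [check: −1·408 + 2·228 = 48]
  180 = 3·48 + 36   → row E = row C − 3·row D = (36, 4, −7)   [check: 4·408 − 7·228 = 36]
  48 = 1·36 + 12   → row F = row D − 1·row E = (12, −5, 9)   [check: −5·408 + 9·228 = 12]
  36 = 3·12 + 0   → remainder 0, stop. gcd = 12 (last nonzero row F).
So gcd(228, 408) = 12, with Bézout identity −5·408 + 9·228 = 12. Containment (⊇): the Bézout identity exhibits 12 as an element of (228, 408), giving (12) ⊆ (228, 408). Containment (⊆): since 12 | 228 and 12 | 408 (228 = 12·19, 408 = 12·34), every Z-linear combination of 228 and 408 is divisible by 12, so (228, 408) ⊆ (12). Therefore (228, 408) = (12), d = 12.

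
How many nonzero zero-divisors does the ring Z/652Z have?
Z/652Z has 327 nonzero zero-divisors

In Z/652Z each nonzero element is either a unit (gcd with 652 is 1) or a zero-divisor (gcd > 1). The number of units is φ(652): factorise 652 = 2^2 · 163, so φ(652) = (2^2 − 2^1) · (163 − 1) = 2 · 162 = 324. The nonzero elements number 652 − 1 = 651. Hence the nonzero zero-divisors number 651 − 324 = 327.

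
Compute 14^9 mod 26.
Use repeated squaring. Binary(9) = 1001. Walk through the bits of the exponent 9 left-to-right: at each bit after the leading one, square the running value, then multiply by 14 if the bit is 1 (always reducing mod 26):
  bit 1 = 1 (leading): start with 14.
  bit 2 = 0: square 14^2 = 196 ≡ 14 (mod 26).
  bit 3 = 0: square 14^2 = 196 ≡ 14 (mod 26).
  bit 4 = 1: square 14^2 = 196 ≡ 14; bit is 1, so multiply 14·14 = 196 ≡ 14 (mod 26).
Final value: 14^9 ≡ 14 (mod 26).

Final answer: 14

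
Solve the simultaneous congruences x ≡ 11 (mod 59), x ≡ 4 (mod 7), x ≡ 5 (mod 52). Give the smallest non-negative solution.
The moduli 59, 7, 52 are pairwise coprime, so by the CRT there is a unique solution mod 59·7·52 = 21476.
Solve by successive substitution. Start with x ≡ 11 (mod 59).
  Combine with x ≡ 4 (mod 7): write x = 11 + 59·t and require 11 + 59·t ≡ 4 (mod 7), i.e. 59·t ≡ 4 − 11 ≡ 0 (mod 7). Since 59^(−1) ≡ 5 (mod 7) (59 ≡ 3 (mod 7)), t ≡ 5·0 ≡ 0 (mod 7). So x ≡ 11 + 59·0 = 11 (mod 413).
  Combine with x ≡ 5 (mod 52): write x = 11 + 413·t and require 11 + 413·t ≡ 5 (mod 52), i.e. 413·t ≡ 5 − 11 ≡ 46 (mod 52). Since 413^(−1) ≡ 17 (mod 52) (413 ≡ 49 (mod 52)), t ≡ 17·46 ≡ 2 (mod 52). So x ≡ 11 + 413·2 = 837 (mod 21476).
Unique solution in [0, 21476): x = 837.

Final answer: x ≡ 837 (mod 21476); the representative in [0, 21476) is 837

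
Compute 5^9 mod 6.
5

Use repeated squaring. Binary(9) = 1001. Walk through the bits of the exponent 9 left-to-right: at each bit after the leading one, square the running value, then multiply by 5 if the bit is 1 (always reducing mod 6):
  bit 1 = 1 (leading): start with 5.
  bit 2 = 0: square 5^2 = 25 ≡ 1 (mod 6).
  bit 3 = 0: square 1^2 = 1 (mod 6).
  bit 4 = 1: square 1^2 = 1; bit is 1, so multiply 1·5 = 5 (mod 6).
Final value: 5^9 ≡ 5 (mod 6).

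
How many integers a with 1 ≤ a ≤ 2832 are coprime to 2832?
928

The number of a ∈ {1, ..., 2832} with gcd(a, 2832) = 1 is by definition Euler's totient φ(2832). φ is multiplicative, with φ(p^e) = p^e − p^(e−1). Factorise 2832 = 2^4 · 3 · 59. Then
  φ(2832) = (2^4 − 2^3) · (3 − 1) · (59 − 1) = 8 · 2 · 58 = 928.
So there are 928 such integers.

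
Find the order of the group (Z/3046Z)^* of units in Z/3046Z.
|(Z/3046Z)^*| = 1522

(Z/3046Z)^* consists of the classes a with gcd(a, 3046) = 1, so its order is φ(3046). φ is multiplicative, with φ(p^e) = p^e − p^(e−1). Factorise 3046 = 2 · 1523. Then
  φ(3046) = (2 − 1) · (1523 − 1) = 1 · 1522 = 1522.
Thus |(Z/3046Z)^*| = 1522.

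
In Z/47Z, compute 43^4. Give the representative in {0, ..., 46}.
21

Use repeated squaring. Binary(4) = 100. Walk through the bits of the exponent 4 left-to-right: at each bit after the leading one, square the running value, then multiply by 43 if the bit is 1 (always reducing mod 47):
  bit 1 = 1 (leading): start with 43.
  bit 2 = 0: square 43^2 = 1849 ≡ 16 (mod 47).
  bit 3 = 0: square 16^2 = 256 ≡ 21 (mod 47).
Final value: 43^4 ≡ 21 (mod 47).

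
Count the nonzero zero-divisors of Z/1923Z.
In Z/1923Z each nonzero element is either a unit (gcd with 1923 is 1) or a zero-divisor (gcd > 1). The number of units is φ(1923): factorise 1923 = 3 · 641, so φ(1923) = (3 − 1) · (641 − 1) = 2 · 640 = 1280. The nonzero elements number 1923 − 1 = 1922. Hence the nonzero zero-divisors number 1922 − 1280 = 642.

Final answer: Z/1923Z has 642 nonzero zero-divisors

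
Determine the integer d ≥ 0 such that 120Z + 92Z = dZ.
(120, 92) = (4); d = 4

In the PID Z, (a, b) is generated by gcd(a, b). Compute gcd(120, 92) with the extended Euclidean algorithm, tracking rows (r, s, t) with s·120 + t·92 = r:
  row A: (120, 1, 0)   [1·120 + 0·92 = 120]
  row B: (92, 0, 1)   [0·120 + 1·92 = 92]
  120 = 1·92 + 28   → row C = row A − 1·row B = (28, 1, −1)   [check: 1·120 − 1·92 = 28]
  92 = 3·28 + 8   → row D = row B − 3·row C = (8, −3, 4)   [check: −3·120 + 4·92 = 8]
  28 = 3·8 + 4   → row E = row C − 3·row D = (4, 10, −13)   [check: 10·120 − 13·92 = 4]
  8 = 2·4 + 0   → remainder 0, stop. gcd = 4 (last nonzero row E).
So gcd(120, 92) = 4, with Bézout identity 10·120 − 13·92 = 4. Containment (⊇): the Bézout identity exhibits 4 as an element of (120, 92), giving (4) ⊆ (120, 92). Containment (⊆): since 4 | 120 and 4 | 92 (120 = 4·30, 92 = 4·23), every Z-linear combination of 120 and 92 is divisible by 4, so (120, 92) ⊆ (4). Therefore (120, 92) = (4), d = 4.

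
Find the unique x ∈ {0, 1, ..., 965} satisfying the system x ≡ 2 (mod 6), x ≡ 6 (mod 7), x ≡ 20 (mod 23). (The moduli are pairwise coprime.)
The moduli 6, 7, 23 are pairwise coprime, so by the CRT there is a unique solution mod 6·7·23 = 966.
Solve by successive substitution. Start with x ≡ 2 (mod 6).
  Combine with x ≡ 6 (mod 7): write x = 2 + 6·t and require 2 + 6·t ≡ 6 (mod 7), i.e. 6·t ≡ 6 − 2 ≡ 4 (mod 7). Since 6^(−1) ≡ 6 (mod 7), t ≡ 6·4 ≡ 3 (mod 7). So x ≡ 2 + 6·3 = 20 (mod 42).
  Combine with x ≡ 20 (mod 23): write x = 20 + 42·t and require 20 + 42·t ≡ 20 (mod 23), i.e. 42·t ≡ 20 − 20 ≡ 0 (mod 23). Since 42^(−1) ≡ 17 (mod 23) (42 ≡ 19 (mod 23)), t ≡ 17·0 ≡ 0 (mod 23). So x ≡ 20 + 42·0 = 20 (mod 966).
Unique solution in [0, 966): x = 20.

Final answer: x ≡ 20 (mod 966); the representative in [0, 966) is 20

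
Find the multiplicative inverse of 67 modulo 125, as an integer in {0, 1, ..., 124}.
67^(−1) ≡ 28 (mod 125)

Apply the extended Euclidean algorithm to (125, 67), tracking rows (r, s, t) with s·125 + t·67 = r. Each division r_prev = q·r_cur + r_new produces the new row as (previous row) − q·(current row):
  row A: (125, 1, 0)   [1·125 + 0·67 = 125]
  row B: (67, 0, 1)   [0·125 + 1·67 = 67]
  125 = 1·67 + 58   → row C = row A − 1·row B = (58, 1, −1)   [check: 1·125 − 1·67 = 58]
  67 = 1·58 + 9   → row D = row B − 1·row C = (9, −1, 2)   [check: −1·125 + 2·67 = 9]
  58 = 6·9 + 4   → row E = row C − 6·row D = (4, 7, −13)   [check: 7·125 − 13·67 = 4]
  9 = 2·4 + 1   → row F = row D − 2·row E = (1, −15, 28)   [check: −15·125 + 28·67 = 1]
  4 = 4·1 + 0   → remainder 0, stop. gcd = 1 (last nonzero row F).
The gcd is 1, so 67 is invertible mod 125. The last nonzero row gives −15·125 + 28·67 = 1, so t = 28. So 67^(−1) ≡ 28 (mod 125). Verify: 67 · 28 = 1876 ≡ 1 (mod 125). ✓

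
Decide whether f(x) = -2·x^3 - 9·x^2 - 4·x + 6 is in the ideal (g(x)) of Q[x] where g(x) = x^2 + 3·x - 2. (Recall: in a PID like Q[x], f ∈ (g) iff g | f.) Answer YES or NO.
In Q[x] the ideal (g) consists of all multiples of g, so f ∈ (g) iff g | f, i.e. iff the remainder of f on division by g is 0. Divide f by g (g is monic, so eliminate the leading term of the running remainder at each step):
  leading term -2·x^3: subtract (-2·x)·g(x) = -2·x^3 - 6·x^2 + 4·x, leaving -3·x^2 - 8·x + 6
  leading term -3·x^2: subtract (-3)·g(x) = -3·x^2 - 9·x + 6, leaving x
The remainder r(x) = x ≠ 0 (and deg r < deg g), so g ∤ f, i.e. f ∉ (g).

Final answer: NO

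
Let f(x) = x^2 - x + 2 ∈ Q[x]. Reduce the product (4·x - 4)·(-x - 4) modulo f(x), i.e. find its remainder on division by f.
a · b ≡ 24 - 16·x (mod f(x))

First multiply in Q[x] without reducing: a · b = -4·x^2 - 12·x + 16. Now divide by f(x) = x^2 - x + 2, eliminating the leading term at each step:
  leading term -4·x^2: subtract (-4)·f(x) = -4·x^2 + 4·x - 8, leaving 24 - 16·x
The degree is now < 2, so this is the remainder. Hence a · b ≡ 24 - 16·x in Q[x]/(f).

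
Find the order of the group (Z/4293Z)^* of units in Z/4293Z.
(Z/4293Z)^* consists of the classes a with gcd(a, 4293) = 1, so its order is φ(4293). φ is multiplicative, with φ(p^e) = p^e − p^(e−1). Factorise 4293 = 3^4 · 53. Then
  φ(4293) = (3^4 − 3^3) · (53 − 1) = 54 · 52 = 2808.
Thus |(Z/4293Z)^*| = 2808.

Final answer: |(Z/4293Z)^*| = 2808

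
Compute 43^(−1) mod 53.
Apply the extended Euclidean algorithm to (53, 43), tracking rows (r, s, t) with s·53 + t·43 = r. Each division r_prev = q·r_cur + r_new produces the new row as (previous row) − q·(current row):
  row A: (53, 1, 0)   [1·53 + 0·43 = 53]
  row B: (43, 0, 1)   [0·53 + 1·43 = 43]
  53 = 1·43 + 10   → row C = row A − 1·row B = (10, 1, −1)   [check: 1·53 − 1·43 = 10]
  43 = 4·10 + 3   → row D = row B − 4·row C = (3, −4, 5)   [check: −4·53 + 5·43 = 3]
  10 = 3·3 + 1   → row E = row C − 3·row D = (1, 13, −16)   [check: 13·53 − 16·43 = 1]
  3 = 3·1 + 0   → remainder 0, stop. gcd = 1 (last nonzero row E).
The gcd is 1, so 43 is invertible mod 53. The last nonzero row gives 13·53 − 16·43 = 1, so t = −16. So 43^(−1) ≡ −16 ≡ 37 (mod 53). Verify: 43 · 37 = 1591 ≡ 1 (mod 53). ✓

Final answer: 43^(−1) ≡ 37 (mod 53)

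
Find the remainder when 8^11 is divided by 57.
50

Use repeated squaring. Binary(11) = 1011. Walk through the bits of the exponent 11 left-to-right: at each bit after the leading one, square the running value, then multiply by 8 if the bit is 1 (always reducing mod 57):
  bit 1 = 1 (leading): start with 8.
  bit 2 = 0: square 8^2 = 64 ≡ 7 (mod 57).
  bit 3 = 1: square 7^2 = 49; bit is 1, so multiply 49·8 = 392 ≡ 50 (mod 57).
  bit 4 = 1: square 50^2 = 2500 ≡ 49; bit is 1, so multiply 49·8 = 392 ≡ 50 (mod 57).
Final value: 8^11 ≡ 50 (mod 57).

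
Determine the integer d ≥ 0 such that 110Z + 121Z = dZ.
(110, 121) = (11); d = 11

In the PID Z, (a, b) is generated by gcd(a, b). Compute gcd(121, 110) with the extended Euclidean algorithm, tracking rows (r, s, t) with s·121 + t·110 = r:
  row A: (121, 1, 0)   [1·121 + 0·110 = 121]
  row B: (110, 0, 1)   [0·121 + 1·110 = 110]
  121 = 1·110 + 11   → row C = row A − 1·row B = (11, 1, −1)   [check: 1·121 − 1·110 = 11]
  110 = 10·11 + 0   → remainder 0, stop. gcd = 11 (last nonzero row C).
So gcd(110, 121) = 11, with Bézout identity 1·121 − 1·110 = 11. Containment (⊇): the Bézout identity exhibits 11 as an element of (110, 121), giving (11) ⊆ (110, 121). Containment (⊆): since 11 | 110 and 11 | 121 (110 = 11·10, 121 = 11·11), every Z-linear combination of 110 and 121 is divisible by 11, so (110, 121) ⊆ (11). Therefore (110, 121) = (11), d = 11.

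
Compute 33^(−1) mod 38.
Apply the extended Euclidean algorithm to (38, 33), tracking rows (r, s, t) with s·38 + t·33 = r. Each division r_prev = q·r_cur + r_new produces the new row as (previous row) − q·(current row):
  row A: (38, 1, 0)   [1·38 + 0·33 = 38]
  row B: (33, 0, 1)   [0·38 + 1·33 = 33]
  38 = 1·33 + 5   → row C = row A − 1·row B = (5, 1, −1)   [check: 1·38 − 1·33 = 5]
  33 = 6·5 + 3   → row D = row B − 6·row C = (3, −6, 7)   [check: −6·38 + 7·33 = 3]
  5 = 1·3 + 2   → row E = row C − 1·row D = (2, 7, −8)   [check: 7·38 − 8·33 = 2]
  3 = 1·2 + 1   → row F = row D − 1·row E = (1, −13, 15)   [check: −13·38 + 15·33 = 1]
  2 = 2·1 + 0   → remainder 0, stop. gcd = 1 (last nonzero row F).
The gcd is 1, so 33 is invertible mod 38. The last nonzero row gives −13·38 + 15·33 = 1, so t = 15. So 33^(−1) ≡ 15 (mod 38). Verify: 33 · 15 = 495 ≡ 1 (mod 38). ✓

Final answer: 33^(−1) ≡ 15 (mod 38)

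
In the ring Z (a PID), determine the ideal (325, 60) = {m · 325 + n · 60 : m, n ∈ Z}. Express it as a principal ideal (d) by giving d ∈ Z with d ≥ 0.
(325, 60) = (5); d = 5

In the PID Z, (a, b) is generated by gcd(a, b). Compute gcd(325, 60) with the extended Euclidean algorithm, tracking rows (r, s, t) with s·325 + t·60 = r:
  row A: (325, 1, 0)   [1·325 + 0·60 = 325]
  row B: (60, 0, 1)   [0·325 + 1·60 = 60]
  325 = 5·60 + 25   → row C = row A − 5·row B = (25, 1, −5)   [check: 1·325 − 5·60 = 25]
  60 = 2·25 + 10   → row D = row B − 2·row C = (10, −2, 11)   [check: −2·325 + 11·60 = 10]
  25 = 2·10 + 5   → row E = row C − 2·row D = (5, 5, −27)   [check: 5·325 − 27·60 = 5]
  10 = 2·5 + 0   → remainder 0, stop. gcd = 5 (last nonzero row E).
So gcd(325, 60) = 5, with Bézout identity 5·325 − 27·60 = 5. Containment (⊇): the Bézout identity exhibits 5 as an element of (325, 60), giving (5) ⊆ (325, 60). Containment (⊆): since 5 | 325 and 5 | 60 (325 = 5·65, 60 = 5·12), every Z-linear combination of 325 and 60 is divisible by 5, so (325, 60) ⊆ (5). Therefore (325, 60) = (5), d = 5.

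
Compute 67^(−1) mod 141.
67^(−1) ≡ 40 (mod 141)

Apply the extended Euclidean algorithm to (141, 67), tracking rows (r, s, t) with s·141 + t·67 = r. Each division r_prev = q·r_cur + r_new produces the new row as (previous row) − q·(current row):
  row A: (141, 1, 0)   [1·141 + 0·67 = 141]
  row B: (67, 0, 1)   [0·141 + 1·67 = 67]
  141 = 2·67 + 7   → row C = row A − 2·row B = (7, 1, −2)   [check: 1·141 − 2·67 = 7]
  67 = 9·7 + 4   → row D = row B − 9·row C = (4, −9, 19)   [check: −9·141 + 19·67 = 4]
  7 = 1·4 + 3   → row E = row C − 1·row D = (3, 10, −21)   [check: 10·141 − 21·67 = 3]
  4 = 1·3 + 1   → row F = row D − 1·row E = (1, −19, 40)   [check: −19·141 + 40·67 = 1]
  3 = 3·1 + 0   → remainder 0, stop. gcd = 1 (last nonzero row F).
The gcd is 1, so 67 is invertible mod 141. The last nonzero row gives −19·141 + 40·67 = 1, so t = 40. So 67^(−1) ≡ 40 (mod 141). Verify: 67 · 40 = 2680 ≡ 1 (mod 141). ✓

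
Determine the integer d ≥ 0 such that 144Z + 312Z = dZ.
(144, 312) = (24); d = 24

In the PID Z, (a, b) is generated by gcd(a, b). Compute gcd(312, 144) with the extended Euclidean algorithm, tracking rows (r, s, t) with s·312 + t·144 = r:
  row A: (312, 1, 0)   [1·312 + 0·144 = 312]
  row B: (144, 0, 1)   [0·312 + 1·144 = 144]
  312 = 2·144 + 24   → row C = row A − 2·row B = (24, 1, −2)   [check: 1·312 − 2·144 = 24]
  144 = 6·24 + 0   → remainder 0, stop. gcd = 24 (last nonzero row C).
So gcd(144, 312) = 24, with Bézout identity 1·312 − 2·144 = 24. Containment (⊇): the Bézout identity exhibits 24 as an element of (144, 312), giving (24) ⊆ (144, 312). Containment (⊆): since 24 | 144 and 24 | 312 (144 = 24·6, 312 = 24·13), every Z-linear combination of 144 and 312 is divisible by 24, so (144, 312) ⊆ (24). Therefore (144, 312) = (24), d = 24.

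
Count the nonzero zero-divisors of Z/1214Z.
Z/1214Z has 607 nonzero zero-divisors

In Z/1214Z each nonzero element is either a unit (gcd with 1214 is 1) or a zero-divisor (gcd > 1). The number of units is φ(1214): factorise 1214 = 2 · 607, so φ(1214) = (2 − 1) · (607 − 1) = 1 · 606 = 606. The nonzero elements number 1214 − 1 = 1213. Hence the nonzero zero-divisors number 1213 − 606 = 607.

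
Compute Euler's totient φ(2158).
φ(2158) = 984

φ is multiplicative, with φ(p^e) = p^e − p^(e−1). Factorise 2158 = 2 · 13 · 83. Then
  φ(2158) = (2 − 1) · (13 − 1) · (83 − 1) = 1 · 12 · 82 = 984.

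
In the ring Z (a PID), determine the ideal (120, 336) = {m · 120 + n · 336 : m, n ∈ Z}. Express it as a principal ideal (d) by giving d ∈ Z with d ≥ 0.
In the PID Z, (a, b) is generated by gcd(a, b). Compute gcd(336, 120) with the extended Euclidean algorithm, tracking rows (r, s, t) with s·336 + t·120 = r:
  row A: (336, 1, 0)   [1·336 + 0·120 = 336]
  row B: (120, 0, 1)   [0·336 + 1·120 = 120]
  336 = 2·120 + 96   → row C = row A − 2·row B = (96, 1, −2)   [check: 1·336 − 2·120 = 96]
  120 = 1·96 + 24   → row D = row B − 1·row C = (24, −1, 3)   [check: −1·336 + 3·120 = 24]
  96 = 4·24 + 0   → remainder 0, stop. gcd = 24 (last nonzero row D).
So gcd(120, 336) = 24, with Bézout identity −1·336 + 3·120 = 24. Containment (⊇): the Bézout identity exhibits 24 as an element of (120, 336), giving (24) ⊆ (120, 336). Containment (⊆): since 24 | 120 and 24 | 336 (120 = 24·5, 336 = 24·14), every Z-linear combination of 120 and 336 is divisible by 24, so (120, 336) ⊆ (24). Therefore (120, 336) = (24), d = 24.

Final answer: (120, 336) = (24); d = 24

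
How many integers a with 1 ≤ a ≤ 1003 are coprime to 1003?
928

The number of a ∈ {1, ..., 1003} with gcd(a, 1003) = 1 is by definition Euler's totient φ(1003). φ is multiplicative, with φ(p^e) = p^e − p^(e−1). Factorise 1003 = 17 · 59. Then
  φ(1003) = (17 − 1) · (59 − 1) = 16 · 58 = 928.
So there are 928 such integers.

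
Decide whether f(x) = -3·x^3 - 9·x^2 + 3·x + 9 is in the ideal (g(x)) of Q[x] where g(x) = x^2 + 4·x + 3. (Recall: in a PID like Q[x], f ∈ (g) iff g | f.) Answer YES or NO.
YES

In Q[x] the ideal (g) consists of all multiples of g, so f ∈ (g) iff g | f, i.e. iff the remainder of f on division by g is 0. Divide f by g (g is monic, so eliminate the leading term of the running remainder at each step):
  leading term -3·x^3: subtract (-3·x)·g(x) = -3·x^3 - 12·x^2 - 9·x, leaving 3·x^2 + 12·x + 9
  leading term 3·x^2: subtract (3)·g(x) = 3·x^2 + 12·x + 9, leaving 0
The remainder is 0, so f(x) = g(x) · h(x) with h(x) = 3 - 3·x. Hence g | f, i.e. f ∈ (g).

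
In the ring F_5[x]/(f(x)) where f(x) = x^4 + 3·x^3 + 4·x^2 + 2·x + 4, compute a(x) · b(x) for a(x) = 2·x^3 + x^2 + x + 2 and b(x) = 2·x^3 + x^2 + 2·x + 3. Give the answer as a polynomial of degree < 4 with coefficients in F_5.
a · b ≡ 2·x^3 + 2·x^2 + 4·x + 1 (mod f(x))

Multiply as integer polynomials: a · b = 4·x^6 + 4·x^5 + 7·x^4 + 13·x^3 + 7·x^2 + 7·x + 6. Reducing coefficients mod 5: a · b ≡ 4·x^6 + 4·x^5 + 2·x^4 + 3·x^3 + 2·x^2 + 2·x + 1. Now divide by f(x) = x^4 + 3·x^3 + 4·x^2 + 2·x + 4 in F_5[x], eliminating the leading term at each step:
  leading term 4·x^6: subtract (4·x^2)·f(x) = 4·x^6 + 2·x^5 + x^4 + 3·x^3 + x^2, leaving 2·x^5 + x^4 + x^2 + 2·x + 1 (coefficients mod 5)
  leading term 2·x^5: subtract (2·x)·f(x) = 2·x^5 + x^4 + 3·x^3 + 4·x^2 + 3·x, leaving 2·x^3 + 2·x^2 + 4·x + 1 (coefficients mod 5)
The degree is now < 4, so this is the remainder. Hence a · b ≡ 2·x^3 + 2·x^2 + 4·x + 1 in F_5[x]/(f).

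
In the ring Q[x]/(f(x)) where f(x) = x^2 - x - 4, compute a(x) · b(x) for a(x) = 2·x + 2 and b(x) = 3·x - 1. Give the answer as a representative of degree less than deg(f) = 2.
First multiply in Q[x] without reducing: a · b = 6·x^2 + 4·x - 2. Now divide by f(x) = x^2 - x - 4, eliminating the leading term at each step:
  leading term 6·x^2: subtract (6)·f(x) = 6·x^2 - 6·x - 24, leaving 10·x + 22
The degree is now < 2, so this is the remainder. Hence a · b ≡ 10·x + 22 in Q[x]/(f).

Final answer: a · b ≡ 10·x + 22 (mod f(x))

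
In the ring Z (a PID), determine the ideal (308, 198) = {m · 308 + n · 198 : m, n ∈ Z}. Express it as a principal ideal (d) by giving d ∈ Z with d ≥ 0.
In the PID Z, (a, b) is generated by gcd(a, b). Compute gcd(308, 198) with the extended Euclidean algorithm, tracking rows (r, s, t) with s·308 + t·198 = r:
  row A: (308, 1, 0)   [1·308 + 0·198 = 308]
  row B: (198, 0, 1)   [0·308 + 1·198 = 198]
  308 = 1·198 + 110   → row C = row A − 1·row B = (110, 1, −1)   [check: 1·308 − 1·198 = 110]
  198 = 1·110 + 88   → row D = row B − 1·row C = (88, −1, 2)   [check: −1·308 + 2·198 = 88]
  110 = 1·88 + 22   → row E = row C − 1·row D = (22, 2, −3)   [check: 2·308 − 3·198 = 22]
  88 = 4·22 + 0   → remainder 0, stop. gcd = 22 (last nonzero row E).
So gcd(308, 198) = 22, with Bézout identity 2·308 − 3·198 = 22. Containment (⊇): the Bézout identity exhibits 22 as an element of (308, 198), giving (22) ⊆ (308, 198). Containment (⊆): since 22 | 308 and 22 | 198 (308 = 22·14, 198 = 22·9), every Z-linear combination of 308 and 198 is divisible by 22, so (308, 198) ⊆ (22). Therefore (308, 198) = (22), d = 22.

Final answer: (308, 198) = (22); d = 22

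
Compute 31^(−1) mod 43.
31^(−1) ≡ 25 (mod 43)

Apply the extended Euclidean algorithm to (43, 31), tracking rows (r, s, t) with s·43 + t·31 = r. Each division r_prev = q·r_cur + r_new produces the new row as (previous row) − q·(current row):
  row A: (43, 1, 0)   [1·43 + 0·31 = 43]
  row B: (31, 0, 1)   [0·43 + 1·31 = 31]
  43 = 1·31 + 12   → row C = row A − 1·row B = (12, 1, −1)   [check: 1·43 − 1·31 = 12]
  31 = 2·12 + 7   → row D = row B − 2·row C = (7, −2, 3)   [check: −2·43 + 3·31 = 7]
  12 = 1·7 + 5   → row E = row C − 1·row D = (5, 3, −4)   [check: 3·43 − 4·31 = 5]
  7 = 1·5 + 2   → row F = row D − 1·row E = (2, −5, 7)   [check: −5·43 + 7·31 = 2]
  5 = 2·2 + 1   → row G = row E − 2·row F = (1, 13, −18)   [check: 13·43 − 18·31 = 1]
  2 = 2·1 + 0   → remainder 0, stop. gcd = 1 (last nonzero row G).
The gcd is 1, so 31 is invertible mod 43. The last nonzero row gives 13·43 − 18·31 = 1, so t = −18. So 31^(−1) ≡ −18 ≡ 25 (mod 43). Verify: 31 · 25 = 775 ≡ 1 (mod 43). ✓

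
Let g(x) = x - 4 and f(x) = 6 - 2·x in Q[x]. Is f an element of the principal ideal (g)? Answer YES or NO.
In Q[x] the ideal (g) consists of all multiples of g, so f ∈ (g) iff g | f, i.e. iff the remainder of f on division by g is 0. Divide f by g (g is monic, so eliminate the leading term of the running remainder at each step):
  leading term -2·x: subtract (-2)·g(x) = 8 - 2·x, leaving -2
The remainder r(x) = -2 ≠ 0 (and deg r < deg g), so g ∤ f, i.e. f ∉ (g).

Final answer: NO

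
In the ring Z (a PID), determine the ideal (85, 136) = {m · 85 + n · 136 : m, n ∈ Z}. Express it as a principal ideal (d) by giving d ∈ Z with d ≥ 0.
(85, 136) = (17); d = 17

In the PID Z, (a, b) is generated by gcd(a, b). Compute gcd(136, 85) with the extended Euclidean algorithm, tracking rows (r, s, t) with s·136 + t·85 = r:
  row A: (136, 1, 0)   [1·136 + 0·85 = 136]
  row B: (85, 0, 1)   [0·136 + 1·85 = 85]
  136 = 1·85 + 51   → row C = row A − 1·row B = (51, 1, −1)   [check: 1·136 − 1·85 = 51]
  85 = 1·51 + 34   → row D = row B − 1·row C = (34, −1, 2)   [check: −1·136 + 2·85 = 34]
  51 = 1·34 + 17   → row E = row C − 1·row D = (17, 2, −3)   [check: 2·136 − 3·85 = 17]
  34 = 2·17 + 0   → remainder 0, stop. gcd = 17 (last nonzero row E).
So gcd(85, 136) = 17, with Bézout identity 2·136 − 3·85 = 17. Containment (⊇): the Bézout identity exhibits 17 as an element of (85, 136), giving (17) ⊆ (85, 136). Containment (⊆): since 17 | 85 and 17 | 136 (85 = 17·5, 136 = 17·8), every Z-linear combination of 85 and 136 is divisible by 17, so (85, 136) ⊆ (17). Therefore (85, 136) = (17), d = 17.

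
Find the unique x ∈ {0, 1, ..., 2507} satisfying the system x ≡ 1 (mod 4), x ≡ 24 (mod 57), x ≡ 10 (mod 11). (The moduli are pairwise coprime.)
x ≡ 2133 (mod 2508); the representative in [0, 2508) is 2133

The moduli 4, 57, 11 are pairwise coprime, so by the CRT there is a unique solution mod 4·57·11 = 2508.
Solve by successive substitution. Start with x ≡ 1 (mod 4).
  Combine with x ≡ 24 (mod 57): write x = 1 + 4·t and require 1 + 4·t ≡ 24 (mod 57), i.e. 4·t ≡ 24 − 1 ≡ 23 (mod 57). Since 4^(−1) ≡ 43 (mod 57), t ≡ 43·23 ≡ 20 (mod 57). So x ≡ 1 + 4·20 = 81 (mod 228).
  Combine with x ≡ 10 (mod 11): write x = 81 + 228·t and require 81 + 228·t ≡ 10 (mod 11), i.e. 228·t ≡ 10 − 81 ≡ 6 (mod 11). Since 228^(−1) ≡ 7 (mod 11) (228 ≡ 8 (mod 11)), t ≡ 7·6 ≡ 9 (mod 11). So x ≡ 81 + 228·9 = 2133 (mod 2508).
Unique solution in [0, 2508): x = 2133.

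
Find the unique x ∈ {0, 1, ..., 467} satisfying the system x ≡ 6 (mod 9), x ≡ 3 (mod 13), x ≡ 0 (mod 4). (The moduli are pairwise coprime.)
x ≡ 276 (mod 468); the representative in [0, 468) is 276

The moduli 9, 13, 4 are pairwise coprime, so by the CRT there is a unique solution mod 9·13·4 = 468.
Solve by successive substitution. Start with x ≡ 6 (mod 9).
  Combine with x ≡ 3 (mod 13): write x = 6 + 9·t and require 6 + 9·t ≡ 3 (mod 13), i.e. 9·t ≡ 3 − 6 ≡ 10 (mod 13). Since 9^(−1) ≡ 3 (mod 13), t ≡ 3·10 ≡ 4 (mod 13). So x ≡ 6 + 9·4 = 42 (mod 117).
  Combine with x ≡ 0 (mod 4): write x = 42 + 117·t and require 42 + 117·t ≡ 0 (mod 4), i.e. 117·t ≡ 0 − 42 ≡ 2 (mod 4). Since 117^(−1) ≡ 1 (mod 4) (117 ≡ 1 (mod 4)), t ≡ 1·2 ≡ 2 (mod 4). So x ≡ 42 + 117·2 = 276 (mod 468).
Unique solution in [0, 468): x = 276.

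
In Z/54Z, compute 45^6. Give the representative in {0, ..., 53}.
Use repeated squaring. Binary(6) = 110. Walk through the bits of the exponent 6 left-to-right: at each bit after the leading one, square the running value, then multiply by 45 if the bit is 1 (always reducing mod 54):
  bit 1 = 1 (leading): start with 45.
  bit 2 = 1: square 45^2 = 2025 ≡ 27; bit is 1, so multiply 27·45 = 1215 ≡ 27 (mod 54).
  bit 3 = 0: square 27^2 = 729 ≡ 27 (mod 54).
Final value: 45^6 ≡ 27 (mod 54).

Final answer: 27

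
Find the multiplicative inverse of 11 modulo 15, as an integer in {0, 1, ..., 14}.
Apply the extended Euclidean algorithm to (15, 11), tracking rows (r, s, t) with s·15 + t·11 = r. Each division r_prev = q·r_cur + r_new produces the new row as (previous row) − q·(current row):
  row A: (15, 1, 0)   [1·15 + 0·11 = 15]
  row B: (11, 0, 1)   [0·15 + 1·11 = 11]
  15 = 1·11 + 4   → row C = row A − 1·row B = (4, 1, −1)   [check: 1·15 − 1·11 = 4]
  11 = 2·4 + 3   → row D = row B − 2·row C = (3, −2, 3)   [check: −2·15 + 3·11 = 3]
  4 = 1·3 + 1   → row E = row C − 1·row D = (1, 3, −4)   [check: 3·15 − 4·11 = 1]
  3 = 3·1 + 0   → remainder 0, stop. gcd = 1 (last nonzero row E).
The gcd is 1, so 11 is invertible mod 15. The last nonzero row gives 3·15 − 4·11 = 1, so t = −4. So 11^(−1) ≡ −4 ≡ 11 (mod 15). Verify: 11 · 11 = 121 ≡ 1 (mod 15). ✓

Final answer: 11^(−1) ≡ 11 (mod 15)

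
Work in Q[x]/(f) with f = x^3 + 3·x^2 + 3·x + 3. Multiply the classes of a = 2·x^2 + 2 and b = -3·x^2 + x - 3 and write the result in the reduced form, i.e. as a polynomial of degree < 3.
a · b ≡ -54·x^2 - 40·x - 66 (mod f(x))

First multiply in Q[x] without reducing: a · b = -6·x^4 + 2·x^3 - 12·x^2 + 2·x - 6. Now divide by f(x) = x^3 + 3·x^2 + 3·x + 3, eliminating the leading term at each step:
  leading term -6·x^4: subtract (-6·x)·f(x) = -6·x^4 - 18·x^3 - 18·x^2 - 18·x, leaving 20·x^3 + 6·x^2 + 20·x - 6
  leading term 20·x^3: subtract (20)·f(x) = 20·x^3 + 60·x^2 + 60·x + 60, leaving -54·x^2 - 40·x - 66
The degree is now < 3, so this is the remainder. Hence a · b ≡ -54·x^2 - 40·x - 66 in Q[x]/(f).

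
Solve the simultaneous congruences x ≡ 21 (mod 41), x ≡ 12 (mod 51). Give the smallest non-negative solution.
The moduli 41, 51 are pairwise coprime, so by the CRT there is a unique solution mod 41·51 = 2091.
Solve by successive substitution. Start with x ≡ 21 (mod 41).
  Combine with x ≡ 12 (mod 51): write x = 21 + 41·t and require 21 + 41·t ≡ 12 (mod 51), i.e. 41·t ≡ 12 − 21 ≡ 42 (mod 51). Since 41^(−1) ≡ 5 (mod 51), t ≡ 5·42 ≡ 6 (mod 51). So x ≡ 21 + 41·6 = 267 (mod 2091).
Unique solution in [0, 2091): x = 267.

Final answer: x ≡ 267 (mod 2091); the representative in [0, 2091) is 267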